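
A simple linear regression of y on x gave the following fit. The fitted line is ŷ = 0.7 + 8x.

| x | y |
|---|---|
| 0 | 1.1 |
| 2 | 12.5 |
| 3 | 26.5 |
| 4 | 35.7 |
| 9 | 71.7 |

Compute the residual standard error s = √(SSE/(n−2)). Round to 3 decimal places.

x=0: ŷ = 0.7 + 8·0 = 0.7; e = 1.1 − 0.7 = 0.4
x=2: ŷ = 0.7 + 8·2 = 16.7; e = 12.5 − 16.7 = -4.2
x=3: ŷ = 0.7 + 8·3 = 24.7; e = 26.5 − 24.7 = 1.8
x=4: ŷ = 0.7 + 8·4 = 32.7; e = 35.7 − 32.7 = 3
x=9: ŷ = 0.7 + 8·9 = 72.7; e = 71.7 − 72.7 = -1
SSE = 0.16 + 17.64 + 3.24 + 9 + 1 = 31.04
s = √(31.04/3) = √10.3467 ≈ 3.217

s = 3.217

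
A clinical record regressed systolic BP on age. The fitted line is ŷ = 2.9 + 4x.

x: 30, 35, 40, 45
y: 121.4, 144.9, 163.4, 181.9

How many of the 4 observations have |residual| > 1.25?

x=30: ŷ = 2.9 + 4·30 = 122.9; e = 121.4 − 122.9 = -1.5
x=35: ŷ = 2.9 + 4·35 = 142.9; e = 144.9 − 142.9 = 2
x=40: ŷ = 2.9 + 4·40 = 162.9; e = 163.4 − 162.9 = 0.5
x=45: ŷ = 2.9 + 4·45 = 182.9; e = 181.9 − 182.9 = -1
|e| > 1.25: x=30 (|e|=1.5), x=35 (|e|=2) → 2

2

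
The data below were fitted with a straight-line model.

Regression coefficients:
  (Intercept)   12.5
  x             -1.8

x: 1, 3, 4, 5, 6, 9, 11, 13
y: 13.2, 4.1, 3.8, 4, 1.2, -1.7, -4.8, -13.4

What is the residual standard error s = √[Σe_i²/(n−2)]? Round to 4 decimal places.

x=1: ŷ = 12.5 − 1.8·1 = 10.7; e = 13.2 − 10.7 = 2.5
x=3: ŷ = 12.5 − 1.8·3 = 7.1; e = 4.1 − 7.1 = -3
x=4: ŷ = 12.5 − 1.8·4 = 5.3; e = 3.8 − 5.3 = -1.5
x=5: ŷ = 12.5 − 1.8·5 = 3.5; e = 4 − 3.5 = 0.5
x=6: ŷ = 12.5 − 1.8·6 = 1.7; e = 1.2 − 1.7 = -0.5
x=9: ŷ = 12.5 − 1.8·9 = -3.7; e = -1.7 − (-3.7) = 2
x=11: ŷ = 12.5 − 1.8·11 = -7.3; e = -4.8 − (-7.3) = 2.5
x=13: ŷ = 12.5 − 1.8·13 = -10.9; e = -13.4 − (-10.9) = -2.5
SSE = 6.25 + 9 + 2.25 + 0.25 + 0.25 + 4 + 6.25 + 6.25 = 34.5
s = √(34.5/6) = √5.75 ≈ 2.3979

s = 2.3979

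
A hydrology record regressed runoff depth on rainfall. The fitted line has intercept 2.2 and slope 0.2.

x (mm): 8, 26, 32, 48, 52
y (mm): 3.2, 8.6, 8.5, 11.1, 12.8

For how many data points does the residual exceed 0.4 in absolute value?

x=8: ŷ = 2.2 + 0.2·8 = 3.8; e = 3.2 − 3.8 = -0.6
x=26: ŷ = 2.2 + 0.2·26 = 7.4; e = 8.6 − 7.4 = 1.2
x=32: ŷ = 2.2 + 0.2·32 = 8.6; e = 8.5 − 8.6 = -0.1
x=48: ŷ = 2.2 + 0.2·48 = 11.8; e = 11.1 − 11.8 = -0.7
x=52: ŷ = 2.2 + 0.2·52 = 12.6; e = 12.8 − 12.6 = 0.2
|e| > 0.4: x=8 (|e|=0.6), x=26 (|e|=1.2), x=48 (|e|=0.7) → 3

3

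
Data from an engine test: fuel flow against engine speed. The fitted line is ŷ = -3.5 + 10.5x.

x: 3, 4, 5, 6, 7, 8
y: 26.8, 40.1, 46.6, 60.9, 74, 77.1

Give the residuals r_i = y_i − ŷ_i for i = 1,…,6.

x=3: ŷ = -3.5 + 10.5·3 = 28; r = 26.8 − 28 = -1.2
x=4: ŷ = -3.5 + 10.5·4 = 38.5; r = 40.1 − 38.5 = 1.6
x=5: ŷ = -3.5 + 10.5·5 = 49; r = 46.6 − 49 = -2.4
x=6: ŷ = -3.5 + 10.5·6 = 59.5; r = 60.9 − 59.5 = 1.4
x=7: ŷ = -3.5 + 10.5·7 = 70; r = 74 − 70 = 4
x=8: ŷ = -3.5 + 10.5·8 = 80.5; r = 77.1 − 80.5 = -3.4

-1.2, 1.6, -2.4, 1.4, 4, -3.4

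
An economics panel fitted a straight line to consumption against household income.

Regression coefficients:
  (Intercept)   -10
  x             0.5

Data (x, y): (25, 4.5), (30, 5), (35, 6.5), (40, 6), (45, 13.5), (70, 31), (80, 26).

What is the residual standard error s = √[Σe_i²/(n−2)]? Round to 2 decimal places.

s = 3.85

x=25: ŷ = -10 + 0.5·25 = 2.5; e = 4.5 − 2.5 = 2
x=30: ŷ = -10 + 0.5·30 = 5; e = 5 − 5 = 0
x=35: ŷ = -10 + 0.5·35 = 7.5; e = 6.5 − 7.5 = -1
x=40: ŷ = -10 + 0.5·40 = 10; e = 6 − 10 = -4
x=45: ŷ = -10 + 0.5·45 = 12.5; e = 13.5 − 12.5 = 1
x=70: ŷ = -10 + 0.5·70 = 25; e = 31 − 25 = 6
x=80: ŷ = -10 + 0.5·80 = 30; e = 26 − 30 = -4
SSE = 4 + 0 + 1 + 16 + 1 + 36 + 16 = 74
s = √(74/5) = √14.8 ≈ 3.85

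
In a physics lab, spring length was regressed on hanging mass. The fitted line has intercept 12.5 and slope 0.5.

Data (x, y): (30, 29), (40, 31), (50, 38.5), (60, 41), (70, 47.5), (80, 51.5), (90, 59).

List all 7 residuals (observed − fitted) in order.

x=30: ŷ = 12.5 + 0.5·30 = 27.5; e = 29 − 27.5 = 1.5
x=40: ŷ = 12.5 + 0.5·40 = 32.5; e = 31 − 32.5 = -1.5
x=50: ŷ = 12.5 + 0.5·50 = 37.5; e = 38.5 − 37.5 = 1
x=60: ŷ = 12.5 + 0.5·60 = 42.5; e = 41 − 42.5 = -1.5
x=70: ŷ = 12.5 + 0.5·70 = 47.5; e = 47.5 − 47.5 = 0
x=80: ŷ = 12.5 + 0.5·80 = 52.5; e = 51.5 − 52.5 = -1
x=90: ŷ = 12.5 + 0.5·90 = 57.5; e = 59 − 57.5 = 1.5

1.5, -1.5, 1, -1.5, 0, -1, 1.5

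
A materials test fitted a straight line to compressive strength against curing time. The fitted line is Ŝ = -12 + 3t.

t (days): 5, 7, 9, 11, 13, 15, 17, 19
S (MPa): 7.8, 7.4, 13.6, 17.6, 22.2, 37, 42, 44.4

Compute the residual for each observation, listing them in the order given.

4.8, -1.6, -1.4, -3.4, -4.8, 4, 3, -0.6

t=5: Ŝ = -12 + 3·5 = 3; e = 7.8 − 3 = 4.8
t=7: Ŝ = -12 + 3·7 = 9; e = 7.4 − 9 = -1.6
t=9: Ŝ = -12 + 3·9 = 15; e = 13.6 − 15 = -1.4
t=11: Ŝ = -12 + 3·11 = 21; e = 17.6 − 21 = -3.4
t=13: Ŝ = -12 + 3·13 = 27; e = 22.2 − 27 = -4.8
t=15: Ŝ = -12 + 3·15 = 33; e = 37 − 33 = 4
t=17: Ŝ = -12 + 3·17 = 39; e = 42 − 39 = 3
t=19: Ŝ = -12 + 3·19 = 45; e = 44.4 − 45 = -0.6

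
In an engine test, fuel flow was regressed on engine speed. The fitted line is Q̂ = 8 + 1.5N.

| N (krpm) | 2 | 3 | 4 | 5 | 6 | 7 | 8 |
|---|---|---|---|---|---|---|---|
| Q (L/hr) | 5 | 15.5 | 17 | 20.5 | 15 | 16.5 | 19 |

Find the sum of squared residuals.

SSE = 88

N=2: Q̂ = 8 + 1.5·2 = 11; r = 5 − 11 = -6
N=3: Q̂ = 8 + 1.5·3 = 12.5; r = 15.5 − 12.5 = 3
N=4: Q̂ = 8 + 1.5·4 = 14; r = 17 − 14 = 3
N=5: Q̂ = 8 + 1.5·5 = 15.5; r = 20.5 − 15.5 = 5
N=6: Q̂ = 8 + 1.5·6 = 17; r = 15 − 17 = -2
N=7: Q̂ = 8 + 1.5·7 = 18.5; r = 16.5 − 18.5 = -2
N=8: Q̂ = 8 + 1.5·8 = 20; r = 19 − 20 = -1
SSE = 36 + 9 + 9 + 25 + 4 + 4 + 1 = 88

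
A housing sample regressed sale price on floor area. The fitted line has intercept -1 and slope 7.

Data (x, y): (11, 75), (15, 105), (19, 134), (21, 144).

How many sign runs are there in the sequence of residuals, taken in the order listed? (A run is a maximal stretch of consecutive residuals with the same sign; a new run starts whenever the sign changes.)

3 runs

x=11: ŷ = -1 + 7·11 = 76; r = 75 − 76 = -1
x=15: ŷ = -1 + 7·15 = 104; r = 105 − 104 = 1
x=19: ŷ = -1 + 7·19 = 132; r = 134 − 132 = 2
x=21: ŷ = -1 + 7·21 = 146; r = 144 − 146 = -2
Signs: − + + −
Runs: −×1, +×2, −×1 → 3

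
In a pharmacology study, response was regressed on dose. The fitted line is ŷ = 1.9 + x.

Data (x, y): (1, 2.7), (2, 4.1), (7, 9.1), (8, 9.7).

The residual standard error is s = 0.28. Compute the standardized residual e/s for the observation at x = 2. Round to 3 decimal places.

ŷ = 1.9 + 2 = 3.9
e = 4.1 − 3.9 = 0.2
e/s = 0.2 / 0.28 = 0.714

0.714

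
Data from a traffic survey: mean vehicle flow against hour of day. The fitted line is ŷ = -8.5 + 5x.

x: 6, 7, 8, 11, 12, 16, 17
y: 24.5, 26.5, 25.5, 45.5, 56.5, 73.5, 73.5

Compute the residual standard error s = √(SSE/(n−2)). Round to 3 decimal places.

s = 4.099

x=6: ŷ = -8.5 + 5·6 = 21.5; r = 24.5 − 21.5 = 3
x=7: ŷ = -8.5 + 5·7 = 26.5; r = 26.5 − 26.5 = 0
x=8: ŷ = -8.5 + 5·8 = 31.5; r = 25.5 − 31.5 = -6
x=11: ŷ = -8.5 + 5·11 = 46.5; r = 45.5 − 46.5 = -1
x=12: ŷ = -8.5 + 5·12 = 51.5; r = 56.5 − 51.5 = 5
x=16: ŷ = -8.5 + 5·16 = 71.5; r = 73.5 − 71.5 = 2
x=17: ŷ = -8.5 + 5·17 = 76.5; r = 73.5 − 76.5 = -3
SSE = 9 + 0 + 36 + 1 + 25 + 4 + 9 = 84
s = √(84/5) = √16.8 ≈ 4.099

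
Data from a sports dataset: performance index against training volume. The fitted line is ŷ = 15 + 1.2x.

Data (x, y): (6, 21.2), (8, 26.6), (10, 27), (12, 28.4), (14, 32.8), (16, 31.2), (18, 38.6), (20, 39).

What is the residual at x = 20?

r = 0

ŷ = 15 + 1.2·20 = 39
r = 39 − 39 = 0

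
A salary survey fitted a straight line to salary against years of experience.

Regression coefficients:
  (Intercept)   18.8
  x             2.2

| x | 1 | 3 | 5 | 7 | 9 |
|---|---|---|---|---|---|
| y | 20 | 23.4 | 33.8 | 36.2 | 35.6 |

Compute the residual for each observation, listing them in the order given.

-1, -2, 4, 2, -3

x=1: ŷ = 18.8 + 2.2·1 = 21; r = 20 − 21 = -1
x=3: ŷ = 18.8 + 2.2·3 = 25.4; r = 23.4 − 25.4 = -2
x=5: ŷ = 18.8 + 2.2·5 = 29.8; r = 33.8 − 29.8 = 4
x=7: ŷ = 18.8 + 2.2·7 = 34.2; r = 36.2 − 34.2 = 2
x=9: ŷ = 18.8 + 2.2·9 = 38.6; r = 35.6 − 38.6 = -3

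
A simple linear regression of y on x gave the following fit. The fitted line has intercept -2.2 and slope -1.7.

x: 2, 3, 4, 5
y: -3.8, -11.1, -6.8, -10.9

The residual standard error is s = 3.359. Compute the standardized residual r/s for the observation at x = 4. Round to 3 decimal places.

0.655

ŷ = -2.2 − 1.7·4 = -9
r = -6.8 − (-9) = 2.2
r/s = 2.2 / 3.359 = 0.655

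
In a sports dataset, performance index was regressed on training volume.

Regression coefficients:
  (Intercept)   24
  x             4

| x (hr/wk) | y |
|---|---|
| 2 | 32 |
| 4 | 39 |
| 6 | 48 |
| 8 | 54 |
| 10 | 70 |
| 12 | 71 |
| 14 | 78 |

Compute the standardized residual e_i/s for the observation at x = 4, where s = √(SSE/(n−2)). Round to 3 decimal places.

-0.330

x=2: ŷ = 24 + 4·2 = 32; e = 32 − 32 = 0
x=4: ŷ = 24 + 4·4 = 40; e = 39 − 40 = -1
x=6: ŷ = 24 + 4·6 = 48; e = 48 − 48 = 0
x=8: ŷ = 24 + 4·8 = 56; e = 54 − 56 = -2
x=10: ŷ = 24 + 4·10 = 64; e = 70 − 64 = 6
x=12: ŷ = 24 + 4·12 = 72; e = 71 − 72 = -1
x=14: ŷ = 24 + 4·14 = 80; e = 78 − 80 = -2
SSE = 0 + 1 + 0 + 4 + 36 + 1 + 4 = 46
s = √(46/5) = 3.03315
e/s = -1 / 3.03315 = -0.330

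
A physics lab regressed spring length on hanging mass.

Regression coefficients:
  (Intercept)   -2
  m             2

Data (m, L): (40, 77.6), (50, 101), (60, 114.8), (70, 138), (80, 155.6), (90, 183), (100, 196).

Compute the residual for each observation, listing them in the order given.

-0.4, 3, -3.2, 0, -2.4, 5, -2

m=40: ŷ = -2 + 2·40 = 78; e = 77.6 − 78 = -0.4
m=50: ŷ = -2 + 2·50 = 98; e = 101 − 98 = 3
m=60: ŷ = -2 + 2·60 = 118; e = 114.8 − 118 = -3.2
m=70: ŷ = -2 + 2·70 = 138; e = 138 − 138 = 0
m=80: ŷ = -2 + 2·80 = 158; e = 155.6 − 158 = -2.4
m=90: ŷ = -2 + 2·90 = 178; e = 183 − 178 = 5
m=100: ŷ = -2 + 2·100 = 198; e = 196 − 198 = -2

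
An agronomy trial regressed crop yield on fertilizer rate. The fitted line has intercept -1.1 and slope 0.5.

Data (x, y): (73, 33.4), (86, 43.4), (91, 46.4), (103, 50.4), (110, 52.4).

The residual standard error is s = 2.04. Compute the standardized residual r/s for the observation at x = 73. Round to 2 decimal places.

ŷ = -1.1 + 0.5·73 = 35.4
r = 33.4 − 35.4 = -2
r/s = -2 / 2.04 = -0.98

-0.98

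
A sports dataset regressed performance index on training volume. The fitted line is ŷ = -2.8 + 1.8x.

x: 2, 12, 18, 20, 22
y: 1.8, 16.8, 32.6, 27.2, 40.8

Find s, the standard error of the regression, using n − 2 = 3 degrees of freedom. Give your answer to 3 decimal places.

x=2: ŷ = -2.8 + 1.8·2 = 0.8; r = 1.8 − 0.8 = 1
x=12: ŷ = -2.8 + 1.8·12 = 18.8; r = 16.8 − 18.8 = -2
x=18: ŷ = -2.8 + 1.8·18 = 29.6; r = 32.6 − 29.6 = 3
x=20: ŷ = -2.8 + 1.8·20 = 33.2; r = 27.2 − 33.2 = -6
x=22: ŷ = -2.8 + 1.8·22 = 36.8; r = 40.8 − 36.8 = 4
SSE = 1 + 4 + 9 + 36 + 16 = 66
s = √(66/3) = √22 ≈ 4.690

s = 4.690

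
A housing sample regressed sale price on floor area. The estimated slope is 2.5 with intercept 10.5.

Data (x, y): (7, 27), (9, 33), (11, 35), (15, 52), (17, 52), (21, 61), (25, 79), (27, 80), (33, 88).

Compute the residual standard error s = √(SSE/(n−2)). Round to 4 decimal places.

s = 3.7033

x=7: ŷ = 10.5 + 2.5·7 = 28; e = 27 − 28 = -1
x=9: ŷ = 10.5 + 2.5·9 = 33; e = 33 − 33 = 0
x=11: ŷ = 10.5 + 2.5·11 = 38; e = 35 − 38 = -3
x=15: ŷ = 10.5 + 2.5·15 = 48; e = 52 − 48 = 4
x=17: ŷ = 10.5 + 2.5·17 = 53; e = 52 − 53 = -1
x=21: ŷ = 10.5 + 2.5·21 = 63; e = 61 − 63 = -2
x=25: ŷ = 10.5 + 2.5·25 = 73; e = 79 − 73 = 6
x=27: ŷ = 10.5 + 2.5·27 = 78; e = 80 − 78 = 2
x=33: ŷ = 10.5 + 2.5·33 = 93; e = 88 − 93 = -5
SSE = 1 + 0 + 9 + 16 + 1 + 4 + 36 + 4 + 25 = 96
s = √(96/7) = √13.7143 ≈ 3.7033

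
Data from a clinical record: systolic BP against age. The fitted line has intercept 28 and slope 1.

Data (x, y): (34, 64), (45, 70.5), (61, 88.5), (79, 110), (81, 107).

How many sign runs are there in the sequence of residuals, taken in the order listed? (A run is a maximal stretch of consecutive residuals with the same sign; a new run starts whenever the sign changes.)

x=34: ŷ = 28 + 34 = 62; e = 64 − 62 = 2
x=45: ŷ = 28 + 45 = 73; e = 70.5 − 73 = -2.5
x=61: ŷ = 28 + 61 = 89; e = 88.5 − 89 = -0.5
x=79: ŷ = 28 + 79 = 107; e = 110 − 107 = 3
x=81: ŷ = 28 + 81 = 109; e = 107 − 109 = -2
Signs: + − − + −
Runs: +×1, −×2, +×1, −×1 → 4

4 runs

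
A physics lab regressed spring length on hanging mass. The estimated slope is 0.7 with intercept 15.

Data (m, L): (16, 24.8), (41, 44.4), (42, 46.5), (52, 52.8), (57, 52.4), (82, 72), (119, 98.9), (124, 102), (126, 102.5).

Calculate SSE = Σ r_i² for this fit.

m=16: ŷ = 15 + 0.7·16 = 26.2; r = 24.8 − 26.2 = -1.4
m=41: ŷ = 15 + 0.7·41 = 43.7; r = 44.4 − 43.7 = 0.7
m=42: ŷ = 15 + 0.7·42 = 44.4; r = 46.5 − 44.4 = 2.1
m=52: ŷ = 15 + 0.7·52 = 51.4; r = 52.8 − 51.4 = 1.4
m=57: ŷ = 15 + 0.7·57 = 54.9; r = 52.4 − 54.9 = -2.5
m=82: ŷ = 15 + 0.7·82 = 72.4; r = 72 − 72.4 = -0.4
m=119: ŷ = 15 + 0.7·119 = 98.3; r = 98.9 − 98.3 = 0.6
m=124: ŷ = 15 + 0.7·124 = 101.8; r = 102 − 101.8 = 0.2
m=126: ŷ = 15 + 0.7·126 = 103.2; r = 102.5 − 103.2 = -0.7
SSE = 1.96 + 0.49 + 4.41 + 1.96 + 6.25 + 0.16 + 0.36 + 0.04 + 0.49 = 16.12

SSE = 16.12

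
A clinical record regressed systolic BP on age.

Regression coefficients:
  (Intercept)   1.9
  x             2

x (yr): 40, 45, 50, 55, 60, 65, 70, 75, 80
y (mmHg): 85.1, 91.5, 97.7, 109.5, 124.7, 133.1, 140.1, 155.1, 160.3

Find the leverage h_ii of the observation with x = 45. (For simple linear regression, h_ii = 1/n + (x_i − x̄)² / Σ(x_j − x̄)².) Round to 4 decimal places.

x̄ = (40 + 45 + 50 + 55 + 60 + 65 + 70 + 75 + 80)/9 = 60
Σ(x − x̄)² = 400 + 225 + 100 + 25 + 0 + 25 + 100 + 225 + 400 = 1500
h = 1/9 + (-15)²/1500 = 0.111111 + 0.15 = 0.2611

h = 0.2611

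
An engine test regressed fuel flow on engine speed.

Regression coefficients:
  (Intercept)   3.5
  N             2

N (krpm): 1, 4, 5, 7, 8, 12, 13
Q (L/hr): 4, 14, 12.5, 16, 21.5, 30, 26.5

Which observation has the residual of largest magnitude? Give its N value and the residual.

N=1: Q̂ = 3.5 + 2·1 = 5.5; r = 4 − 5.5 = -1.5
N=4: Q̂ = 3.5 + 2·4 = 11.5; r = 14 − 11.5 = 2.5
N=5: Q̂ = 3.5 + 2·5 = 13.5; r = 12.5 − 13.5 = -1
N=7: Q̂ = 3.5 + 2·7 = 17.5; r = 16 − 17.5 = -1.5
N=8: Q̂ = 3.5 + 2·8 = 19.5; r = 21.5 − 19.5 = 2
N=12: Q̂ = 3.5 + 2·12 = 27.5; r = 30 − 27.5 = 2.5
N=13: Q̂ = 3.5 + 2·13 = 29.5; r = 26.5 − 29.5 = -3
Largest |r| is 3 at N = 13, residual -3.

N = 13, r = -3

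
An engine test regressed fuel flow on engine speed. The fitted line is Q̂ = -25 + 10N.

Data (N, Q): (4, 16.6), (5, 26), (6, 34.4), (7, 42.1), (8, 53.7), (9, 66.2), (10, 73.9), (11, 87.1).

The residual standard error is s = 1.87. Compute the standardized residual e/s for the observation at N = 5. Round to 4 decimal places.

Q̂ = -25 + 10·5 = 25
e = 26 − 25 = 1
e/s = 1 / 1.87 = 0.5348

0.5348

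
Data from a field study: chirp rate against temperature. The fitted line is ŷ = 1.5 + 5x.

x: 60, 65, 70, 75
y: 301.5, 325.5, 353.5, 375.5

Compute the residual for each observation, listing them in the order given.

0, -1, 2, -1

x=60: ŷ = 1.5 + 5·60 = 301.5; r = 301.5 − 301.5 = 0
x=65: ŷ = 1.5 + 5·65 = 326.5; r = 325.5 − 326.5 = -1
x=70: ŷ = 1.5 + 5·70 = 351.5; r = 353.5 − 351.5 = 2
x=75: ŷ = 1.5 + 5·75 = 376.5; r = 375.5 − 376.5 = -1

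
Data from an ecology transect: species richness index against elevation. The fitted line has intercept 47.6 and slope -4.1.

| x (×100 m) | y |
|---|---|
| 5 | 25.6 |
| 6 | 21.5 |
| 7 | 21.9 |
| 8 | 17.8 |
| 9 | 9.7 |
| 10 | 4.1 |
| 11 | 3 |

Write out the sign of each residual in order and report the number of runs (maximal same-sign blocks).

4 runs

x=5: ŷ = 47.6 − 4.1·5 = 27.1; r = 25.6 − 27.1 = -1.5
x=6: ŷ = 47.6 − 4.1·6 = 23; r = 21.5 − 23 = -1.5
x=7: ŷ = 47.6 − 4.1·7 = 18.9; r = 21.9 − 18.9 = 3
x=8: ŷ = 47.6 − 4.1·8 = 14.8; r = 17.8 − 14.8 = 3
x=9: ŷ = 47.6 − 4.1·9 = 10.7; r = 9.7 − 10.7 = -1
x=10: ŷ = 47.6 − 4.1·10 = 6.6; r = 4.1 − 6.6 = -2.5
x=11: ŷ = 47.6 − 4.1·11 = 2.5; r = 3 − 2.5 = 0.5
Signs: − − + + − − +
Runs: −×2, +×2, −×2, +×1 → 4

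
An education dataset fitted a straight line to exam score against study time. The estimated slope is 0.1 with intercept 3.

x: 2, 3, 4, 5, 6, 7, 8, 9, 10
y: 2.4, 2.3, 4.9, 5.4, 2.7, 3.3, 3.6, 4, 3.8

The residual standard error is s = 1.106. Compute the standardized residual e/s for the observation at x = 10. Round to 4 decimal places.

ŷ = 3 + 0.1·10 = 4
e = 3.8 − 4 = -0.2
e/s = -0.2 / 1.106 = -0.1808

-0.1808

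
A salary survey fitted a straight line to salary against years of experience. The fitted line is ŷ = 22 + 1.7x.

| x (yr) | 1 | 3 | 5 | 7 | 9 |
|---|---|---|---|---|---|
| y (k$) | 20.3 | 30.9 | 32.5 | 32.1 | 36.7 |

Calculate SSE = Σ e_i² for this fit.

SSE = 33.6

x=1: ŷ = 22 + 1.7·1 = 23.7; e = 20.3 − 23.7 = -3.4
x=3: ŷ = 22 + 1.7·3 = 27.1; e = 30.9 − 27.1 = 3.8
x=5: ŷ = 22 + 1.7·5 = 30.5; e = 32.5 − 30.5 = 2
x=7: ŷ = 22 + 1.7·7 = 33.9; e = 32.1 − 33.9 = -1.8
x=9: ŷ = 22 + 1.7·9 = 37.3; e = 36.7 − 37.3 = -0.6
SSE = 11.56 + 14.44 + 4 + 3.24 + 0.36 = 33.6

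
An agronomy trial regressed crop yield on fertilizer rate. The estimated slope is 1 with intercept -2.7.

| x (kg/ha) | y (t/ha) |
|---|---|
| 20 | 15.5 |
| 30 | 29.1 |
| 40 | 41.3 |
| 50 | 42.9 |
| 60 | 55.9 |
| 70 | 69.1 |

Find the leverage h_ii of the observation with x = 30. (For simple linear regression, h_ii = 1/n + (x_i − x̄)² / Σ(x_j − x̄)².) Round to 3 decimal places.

h = 0.295

x̄ = (20 + 30 + 40 + 50 + 60 + 70)/6 = 45
Σ(x − x̄)² = 625 + 225 + 25 + 25 + 225 + 625 = 1750
h = 1/6 + (-15)²/1750 = 0.166667 + 0.128571 = 0.295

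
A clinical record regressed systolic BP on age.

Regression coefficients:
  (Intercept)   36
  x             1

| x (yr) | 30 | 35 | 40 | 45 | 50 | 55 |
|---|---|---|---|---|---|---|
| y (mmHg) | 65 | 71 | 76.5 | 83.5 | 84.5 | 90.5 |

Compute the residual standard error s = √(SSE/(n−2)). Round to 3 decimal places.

s = 1.581

x=30: ŷ = 36 + 30 = 66; e = 65 − 66 = -1
x=35: ŷ = 36 + 35 = 71; e = 71 − 71 = 0
x=40: ŷ = 36 + 40 = 76; e = 76.5 − 76 = 0.5
x=45: ŷ = 36 + 45 = 81; e = 83.5 − 81 = 2.5
x=50: ŷ = 36 + 50 = 86; e = 84.5 − 86 = -1.5
x=55: ŷ = 36 + 55 = 91; e = 90.5 − 91 = -0.5
SSE = 1 + 0 + 0.25 + 6.25 + 2.25 + 0.25 = 10
s = √(10/4) = √2.5 ≈ 1.581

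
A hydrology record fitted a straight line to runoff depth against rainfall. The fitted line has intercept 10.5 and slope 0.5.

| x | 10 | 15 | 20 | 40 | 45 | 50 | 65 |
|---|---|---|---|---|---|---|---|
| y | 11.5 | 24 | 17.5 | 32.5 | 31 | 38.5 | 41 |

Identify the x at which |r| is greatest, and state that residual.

x = 15, r = 6

x=10: ŷ = 10.5 + 0.5·10 = 15.5; r = 11.5 − 15.5 = -4
x=15: ŷ = 10.5 + 0.5·15 = 18; r = 24 − 18 = 6
x=20: ŷ = 10.5 + 0.5·20 = 20.5; r = 17.5 − 20.5 = -3
x=40: ŷ = 10.5 + 0.5·40 = 30.5; r = 32.5 − 30.5 = 2
x=45: ŷ = 10.5 + 0.5·45 = 33; r = 31 − 33 = -2
x=50: ŷ = 10.5 + 0.5·50 = 35.5; r = 38.5 − 35.5 = 3
x=65: ŷ = 10.5 + 0.5·65 = 43; r = 41 − 43 = -2
Largest |r| is 6 at x = 15, residual 6.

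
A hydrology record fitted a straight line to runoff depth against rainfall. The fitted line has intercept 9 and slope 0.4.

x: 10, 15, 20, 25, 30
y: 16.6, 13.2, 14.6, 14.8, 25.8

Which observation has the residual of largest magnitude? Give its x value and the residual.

x = 30, e = 4.8

x=10: ŷ = 9 + 0.4·10 = 13; e = 16.6 − 13 = 3.6
x=15: ŷ = 9 + 0.4·15 = 15; e = 13.2 − 15 = -1.8
x=20: ŷ = 9 + 0.4·20 = 17; e = 14.6 − 17 = -2.4
x=25: ŷ = 9 + 0.4·25 = 19; e = 14.8 − 19 = -4.2
x=30: ŷ = 9 + 0.4·30 = 21; e = 25.8 − 21 = 4.8
Largest |e| is 4.8 at x = 30, residual 4.8.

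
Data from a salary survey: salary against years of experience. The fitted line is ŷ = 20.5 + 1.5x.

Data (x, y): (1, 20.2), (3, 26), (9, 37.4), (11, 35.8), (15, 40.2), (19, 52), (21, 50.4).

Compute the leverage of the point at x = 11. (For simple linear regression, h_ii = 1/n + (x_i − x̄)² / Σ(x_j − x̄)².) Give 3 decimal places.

x̄ = (1 + 3 + 9 + 11 + 15 + 19 + 21)/7 = 11.2857
Σ(x − x̄)² = 105.796 + 68.6531 + 5.22449 + 0.0816327 + 13.7959 + 59.5102 + 94.3673 = 347.429
h = 1/7 + (-0.285714)²/347.429 = 0.142857 + 0.000234962 = 0.143

h = 0.143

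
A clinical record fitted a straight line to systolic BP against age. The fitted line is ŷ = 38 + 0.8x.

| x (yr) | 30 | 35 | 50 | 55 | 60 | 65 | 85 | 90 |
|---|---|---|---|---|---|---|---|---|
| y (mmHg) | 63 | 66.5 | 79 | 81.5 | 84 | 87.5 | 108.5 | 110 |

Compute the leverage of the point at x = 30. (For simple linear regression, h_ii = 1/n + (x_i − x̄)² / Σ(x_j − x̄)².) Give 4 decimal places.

x̄ = (30 + 35 + 50 + 55 + 60 + 65 + 85 + 90)/8 = 58.75
Σ(x − x̄)² = 826.562 + 564.062 + 76.5625 + 14.0625 + 1.5625 + 39.0625 + 689.062 + 976.562 = 3187.5
h = 1/8 + (-28.75)²/3187.5 = 0.125 + 0.259314 = 0.3843

h = 0.3843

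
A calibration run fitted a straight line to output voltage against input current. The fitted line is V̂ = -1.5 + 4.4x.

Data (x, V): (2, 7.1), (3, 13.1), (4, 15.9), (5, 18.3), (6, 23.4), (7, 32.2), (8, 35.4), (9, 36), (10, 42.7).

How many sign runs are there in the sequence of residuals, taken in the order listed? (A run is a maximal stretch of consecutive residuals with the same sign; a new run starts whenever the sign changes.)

6 runs

x=2: V̂ = -1.5 + 4.4·2 = 7.3; e = 7.1 − 7.3 = -0.2
x=3: V̂ = -1.5 + 4.4·3 = 11.7; e = 13.1 − 11.7 = 1.4
x=4: V̂ = -1.5 + 4.4·4 = 16.1; e = 15.9 − 16.1 = -0.2
x=5: V̂ = -1.5 + 4.4·5 = 20.5; e = 18.3 − 20.5 = -2.2
x=6: V̂ = -1.5 + 4.4·6 = 24.9; e = 23.4 − 24.9 = -1.5
x=7: V̂ = -1.5 + 4.4·7 = 29.3; e = 32.2 − 29.3 = 2.9
x=8: V̂ = -1.5 + 4.4·8 = 33.7; e = 35.4 − 33.7 = 1.7
x=9: V̂ = -1.5 + 4.4·9 = 38.1; e = 36 − 38.1 = -2.1
x=10: V̂ = -1.5 + 4.4·10 = 42.5; e = 42.7 − 42.5 = 0.2
Signs: − + − − − + + − +
Runs: −×1, +×1, −×3, +×2, −×1, +×1 → 6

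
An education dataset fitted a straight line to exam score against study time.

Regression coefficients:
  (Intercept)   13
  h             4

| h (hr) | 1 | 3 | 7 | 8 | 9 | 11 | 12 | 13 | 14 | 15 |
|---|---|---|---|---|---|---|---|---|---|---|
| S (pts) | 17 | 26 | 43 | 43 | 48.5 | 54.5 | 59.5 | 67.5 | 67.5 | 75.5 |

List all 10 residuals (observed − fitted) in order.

0, 1, 2, -2, -0.5, -2.5, -1.5, 2.5, -1.5, 2.5

h=1: Ŝ = 13 + 4·1 = 17; r = 17 − 17 = 0
h=3: Ŝ = 13 + 4·3 = 25; r = 26 − 25 = 1
h=7: Ŝ = 13 + 4·7 = 41; r = 43 − 41 = 2
h=8: Ŝ = 13 + 4·8 = 45; r = 43 − 45 = -2
h=9: Ŝ = 13 + 4·9 = 49; r = 48.5 − 49 = -0.5
h=11: Ŝ = 13 + 4·11 = 57; r = 54.5 − 57 = -2.5
h=12: Ŝ = 13 + 4·12 = 61; r = 59.5 − 61 = -1.5
h=13: Ŝ = 13 + 4·13 = 65; r = 67.5 − 65 = 2.5
h=14: Ŝ = 13 + 4·14 = 69; r = 67.5 − 69 = -1.5
h=15: Ŝ = 13 + 4·15 = 73; r = 75.5 − 73 = 2.5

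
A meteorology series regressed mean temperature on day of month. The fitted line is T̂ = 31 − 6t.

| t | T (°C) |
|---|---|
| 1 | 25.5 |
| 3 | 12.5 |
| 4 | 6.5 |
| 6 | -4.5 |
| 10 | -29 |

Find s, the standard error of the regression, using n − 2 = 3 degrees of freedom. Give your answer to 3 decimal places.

t=1: T̂ = 31 − 6·1 = 25; e = 25.5 − 25 = 0.5
t=3: T̂ = 31 − 6·3 = 13; e = 12.5 − 13 = -0.5
t=4: T̂ = 31 − 6·4 = 7; e = 6.5 − 7 = -0.5
t=6: T̂ = 31 − 6·6 = -5; e = -4.5 − (-5) = 0.5
t=10: T̂ = 31 − 6·10 = -29; e = -29 − (-29) = 0
SSE = 0.25 + 0.25 + 0.25 + 0.25 + 0 = 1
s = √(1/3) = √0.333333 ≈ 0.577

s = 0.577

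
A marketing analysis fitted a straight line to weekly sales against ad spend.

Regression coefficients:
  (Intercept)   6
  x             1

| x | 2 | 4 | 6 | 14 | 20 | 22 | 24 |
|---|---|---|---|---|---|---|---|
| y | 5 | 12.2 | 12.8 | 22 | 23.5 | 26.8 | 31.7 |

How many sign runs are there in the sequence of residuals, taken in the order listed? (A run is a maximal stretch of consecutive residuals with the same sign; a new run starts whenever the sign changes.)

x=2: ŷ = 6 + 2 = 8; e = 5 − 8 = -3
x=4: ŷ = 6 + 4 = 10; e = 12.2 − 10 = 2.2
x=6: ŷ = 6 + 6 = 12; e = 12.8 − 12 = 0.8
x=14: ŷ = 6 + 14 = 20; e = 22 − 20 = 2
x=20: ŷ = 6 + 20 = 26; e = 23.5 − 26 = -2.5
x=22: ŷ = 6 + 22 = 28; e = 26.8 − 28 = -1.2
x=24: ŷ = 6 + 24 = 30; e = 31.7 − 30 = 1.7
Signs: − + + + − − +
Runs: −×1, +×3, −×2, +×1 → 4

4 runs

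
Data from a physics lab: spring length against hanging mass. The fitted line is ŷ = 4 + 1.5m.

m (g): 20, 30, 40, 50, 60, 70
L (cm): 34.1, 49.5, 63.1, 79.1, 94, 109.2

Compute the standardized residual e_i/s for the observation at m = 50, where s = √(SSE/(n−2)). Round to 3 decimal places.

0.189

m=20: ŷ = 4 + 1.5·20 = 34; e = 34.1 − 34 = 0.1
m=30: ŷ = 4 + 1.5·30 = 49; e = 49.5 − 49 = 0.5
m=40: ŷ = 4 + 1.5·40 = 64; e = 63.1 − 64 = -0.9
m=50: ŷ = 4 + 1.5·50 = 79; e = 79.1 − 79 = 0.1
m=60: ŷ = 4 + 1.5·60 = 94; e = 94 − 94 = 0
m=70: ŷ = 4 + 1.5·70 = 109; e = 109.2 − 109 = 0.2
SSE = 0.01 + 0.25 + 0.81 + 0.01 + 0 + 0.04 = 1.12
s = √(1.12/4) = 0.52915
e/s = 0.1 / 0.52915 = 0.189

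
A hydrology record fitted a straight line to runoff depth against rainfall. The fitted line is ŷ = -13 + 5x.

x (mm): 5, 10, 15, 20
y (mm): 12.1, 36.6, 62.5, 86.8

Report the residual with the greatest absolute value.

x=5: ŷ = -13 + 5·5 = 12; e = 12.1 − 12 = 0.1
x=10: ŷ = -13 + 5·10 = 37; e = 36.6 − 37 = -0.4
x=15: ŷ = -13 + 5·15 = 62; e = 62.5 − 62 = 0.5
x=20: ŷ = -13 + 5·20 = 87; e = 86.8 − 87 = -0.2
Largest |e| is 0.5 at x = 15, residual 0.5.

e = 0.5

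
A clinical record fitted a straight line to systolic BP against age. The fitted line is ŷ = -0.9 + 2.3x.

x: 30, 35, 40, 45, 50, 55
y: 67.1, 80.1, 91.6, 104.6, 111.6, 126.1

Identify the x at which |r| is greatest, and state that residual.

x=30: ŷ = -0.9 + 2.3·30 = 68.1; r = 67.1 − 68.1 = -1
x=35: ŷ = -0.9 + 2.3·35 = 79.6; r = 80.1 − 79.6 = 0.5
x=40: ŷ = -0.9 + 2.3·40 = 91.1; r = 91.6 − 91.1 = 0.5
x=45: ŷ = -0.9 + 2.3·45 = 102.6; r = 104.6 − 102.6 = 2
x=50: ŷ = -0.9 + 2.3·50 = 114.1; r = 111.6 − 114.1 = -2.5
x=55: ŷ = -0.9 + 2.3·55 = 125.6; r = 126.1 − 125.6 = 0.5
Largest |r| is 2.5 at x = 50, residual -2.5.

x = 50, r = -2.5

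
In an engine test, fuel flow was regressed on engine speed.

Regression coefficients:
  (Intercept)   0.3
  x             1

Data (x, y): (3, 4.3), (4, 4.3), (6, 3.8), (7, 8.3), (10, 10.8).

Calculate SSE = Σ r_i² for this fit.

x=3: ŷ = 0.3 + 3 = 3.3; r = 4.3 − 3.3 = 1
x=4: ŷ = 0.3 + 4 = 4.3; r = 4.3 − 4.3 = 0
x=6: ŷ = 0.3 + 6 = 6.3; r = 3.8 − 6.3 = -2.5
x=7: ŷ = 0.3 + 7 = 7.3; r = 8.3 − 7.3 = 1
x=10: ŷ = 0.3 + 10 = 10.3; r = 10.8 − 10.3 = 0.5
SSE = 1 + 0 + 6.25 + 1 + 0.25 = 8.5

SSE = 8.5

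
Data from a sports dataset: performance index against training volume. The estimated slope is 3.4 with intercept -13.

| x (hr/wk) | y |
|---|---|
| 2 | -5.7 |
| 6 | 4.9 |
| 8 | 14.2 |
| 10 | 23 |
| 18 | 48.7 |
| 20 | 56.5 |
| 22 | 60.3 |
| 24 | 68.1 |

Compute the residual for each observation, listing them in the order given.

x=2: ŷ = -13 + 3.4·2 = -6.2; r = -5.7 − (-6.2) = 0.5
x=6: ŷ = -13 + 3.4·6 = 7.4; r = 4.9 − 7.4 = -2.5
x=8: ŷ = -13 + 3.4·8 = 14.2; r = 14.2 − 14.2 = 0
x=10: ŷ = -13 + 3.4·10 = 21; r = 23 − 21 = 2
x=18: ŷ = -13 + 3.4·18 = 48.2; r = 48.7 − 48.2 = 0.5
x=20: ŷ = -13 + 3.4·20 = 55; r = 56.5 − 55 = 1.5
x=22: ŷ = -13 + 3.4·22 = 61.8; r = 60.3 − 61.8 = -1.5
x=24: ŷ = -13 + 3.4·24 = 68.6; r = 68.1 − 68.6 = -0.5

0.5, -2.5, 0, 2, 0.5, 1.5, -1.5, -0.5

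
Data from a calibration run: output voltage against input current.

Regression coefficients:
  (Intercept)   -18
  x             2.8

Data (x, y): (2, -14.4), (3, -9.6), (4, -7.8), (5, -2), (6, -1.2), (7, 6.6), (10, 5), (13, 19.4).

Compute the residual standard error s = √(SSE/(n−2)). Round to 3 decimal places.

x=2: ŷ = -18 + 2.8·2 = -12.4; e = -14.4 − (-12.4) = -2
x=3: ŷ = -18 + 2.8·3 = -9.6; e = -9.6 − (-9.6) = 0
x=4: ŷ = -18 + 2.8·4 = -6.8; e = -7.8 − (-6.8) = -1
x=5: ŷ = -18 + 2.8·5 = -4; e = -2 − (-4) = 2
x=6: ŷ = -18 + 2.8·6 = -1.2; e = -1.2 − (-1.2) = 0
x=7: ŷ = -18 + 2.8·7 = 1.6; e = 6.6 − 1.6 = 5
x=10: ŷ = -18 + 2.8·10 = 10; e = 5 − 10 = -5
x=13: ŷ = -18 + 2.8·13 = 18.4; e = 19.4 − 18.4 = 1
SSE = 4 + 0 + 1 + 4 + 0 + 25 + 25 + 1 = 60
s = √(60/6) = √10 ≈ 3.162

s = 3.162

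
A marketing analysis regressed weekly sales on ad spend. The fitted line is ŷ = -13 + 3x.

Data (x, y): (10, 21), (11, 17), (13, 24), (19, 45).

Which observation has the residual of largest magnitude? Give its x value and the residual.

x = 10, e = 4

x=10: ŷ = -13 + 3·10 = 17; e = 21 − 17 = 4
x=11: ŷ = -13 + 3·11 = 20; e = 17 − 20 = -3
x=13: ŷ = -13 + 3·13 = 26; e = 24 − 26 = -2
x=19: ŷ = -13 + 3·19 = 44; e = 45 − 44 = 1
Largest |e| is 4 at x = 10, residual 4.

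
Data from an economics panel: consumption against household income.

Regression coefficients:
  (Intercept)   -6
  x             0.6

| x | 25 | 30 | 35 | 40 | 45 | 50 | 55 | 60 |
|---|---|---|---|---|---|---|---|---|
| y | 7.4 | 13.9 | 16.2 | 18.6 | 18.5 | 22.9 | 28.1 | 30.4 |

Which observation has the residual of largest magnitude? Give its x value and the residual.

x = 45, e = -2.5

x=25: ŷ = -6 + 0.6·25 = 9; e = 7.4 − 9 = -1.6
x=30: ŷ = -6 + 0.6·30 = 12; e = 13.9 − 12 = 1.9
x=35: ŷ = -6 + 0.6·35 = 15; e = 16.2 − 15 = 1.2
x=40: ŷ = -6 + 0.6·40 = 18; e = 18.6 − 18 = 0.6
x=45: ŷ = -6 + 0.6·45 = 21; e = 18.5 − 21 = -2.5
x=50: ŷ = -6 + 0.6·50 = 24; e = 22.9 − 24 = -1.1
x=55: ŷ = -6 + 0.6·55 = 27; e = 28.1 − 27 = 1.1
x=60: ŷ = -6 + 0.6·60 = 30; e = 30.4 − 30 = 0.4
Largest |e| is 2.5 at x = 45, residual -2.5.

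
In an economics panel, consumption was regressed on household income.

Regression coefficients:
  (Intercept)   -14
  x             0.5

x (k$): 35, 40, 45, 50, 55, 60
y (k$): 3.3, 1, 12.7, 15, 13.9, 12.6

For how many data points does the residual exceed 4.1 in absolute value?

x=35: ŷ = -14 + 0.5·35 = 3.5; r = 3.3 − 3.5 = -0.2
x=40: ŷ = -14 + 0.5·40 = 6; r = 1 − 6 = -5
x=45: ŷ = -14 + 0.5·45 = 8.5; r = 12.7 − 8.5 = 4.2
x=50: ŷ = -14 + 0.5·50 = 11; r = 15 − 11 = 4
x=55: ŷ = -14 + 0.5·55 = 13.5; r = 13.9 − 13.5 = 0.4
x=60: ŷ = -14 + 0.5·60 = 16; r = 12.6 − 16 = -3.4
|r| > 4.1: x=40 (|r|=5), x=45 (|r|=4.2) → 2

2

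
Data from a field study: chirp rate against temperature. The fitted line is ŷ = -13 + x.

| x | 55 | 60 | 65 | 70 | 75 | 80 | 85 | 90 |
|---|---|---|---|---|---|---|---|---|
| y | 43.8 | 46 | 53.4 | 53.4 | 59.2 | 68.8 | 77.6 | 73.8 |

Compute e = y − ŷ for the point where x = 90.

e = -3.2

ŷ = -13 + 90 = 77
e = 73.8 − 77 = -3.2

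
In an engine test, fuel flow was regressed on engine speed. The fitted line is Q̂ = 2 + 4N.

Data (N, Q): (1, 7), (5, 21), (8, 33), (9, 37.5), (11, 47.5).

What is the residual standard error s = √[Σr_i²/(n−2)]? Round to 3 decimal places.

s = 1.354

N=1: Q̂ = 2 + 4·1 = 6; r = 7 − 6 = 1
N=5: Q̂ = 2 + 4·5 = 22; r = 21 − 22 = -1
N=8: Q̂ = 2 + 4·8 = 34; r = 33 − 34 = -1
N=9: Q̂ = 2 + 4·9 = 38; r = 37.5 − 38 = -0.5
N=11: Q̂ = 2 + 4·11 = 46; r = 47.5 − 46 = 1.5
SSE = 1 + 1 + 1 + 0.25 + 2.25 = 5.5
s = √(5.5/3) = √1.83333 ≈ 1.354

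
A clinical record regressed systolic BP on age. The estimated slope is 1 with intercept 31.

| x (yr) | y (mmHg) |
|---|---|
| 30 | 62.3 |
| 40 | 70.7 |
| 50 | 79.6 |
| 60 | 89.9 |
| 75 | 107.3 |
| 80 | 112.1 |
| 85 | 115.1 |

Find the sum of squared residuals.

x=30: ŷ = 31 + 30 = 61; r = 62.3 − 61 = 1.3
x=40: ŷ = 31 + 40 = 71; r = 70.7 − 71 = -0.3
x=50: ŷ = 31 + 50 = 81; r = 79.6 − 81 = -1.4
x=60: ŷ = 31 + 60 = 91; r = 89.9 − 91 = -1.1
x=75: ŷ = 31 + 75 = 106; r = 107.3 − 106 = 1.3
x=80: ŷ = 31 + 80 = 111; r = 112.1 − 111 = 1.1
x=85: ŷ = 31 + 85 = 116; r = 115.1 − 116 = -0.9
SSE = 1.69 + 0.09 + 1.96 + 1.21 + 1.69 + 1.21 + 0.81 = 8.66

SSE = 8.66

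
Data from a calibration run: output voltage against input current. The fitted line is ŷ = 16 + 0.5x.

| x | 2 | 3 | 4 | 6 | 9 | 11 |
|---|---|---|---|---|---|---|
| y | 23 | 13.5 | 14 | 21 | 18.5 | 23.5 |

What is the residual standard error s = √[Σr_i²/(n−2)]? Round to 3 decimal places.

x=2: ŷ = 16 + 0.5·2 = 17; r = 23 − 17 = 6
x=3: ŷ = 16 + 0.5·3 = 17.5; r = 13.5 − 17.5 = -4
x=4: ŷ = 16 + 0.5·4 = 18; r = 14 − 18 = -4
x=6: ŷ = 16 + 0.5·6 = 19; r = 21 − 19 = 2
x=9: ŷ = 16 + 0.5·9 = 20.5; r = 18.5 − 20.5 = -2
x=11: ŷ = 16 + 0.5·11 = 21.5; r = 23.5 − 21.5 = 2
SSE = 36 + 16 + 16 + 4 + 4 + 4 = 80
s = √(80/4) = √20 ≈ 4.472

s = 4.472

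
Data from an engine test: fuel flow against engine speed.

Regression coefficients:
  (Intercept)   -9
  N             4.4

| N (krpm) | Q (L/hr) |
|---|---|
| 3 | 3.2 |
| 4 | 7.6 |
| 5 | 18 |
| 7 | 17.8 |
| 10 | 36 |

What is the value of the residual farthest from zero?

r = 5

N=3: Q̂ = -9 + 4.4·3 = 4.2; r = 3.2 − 4.2 = -1
N=4: Q̂ = -9 + 4.4·4 = 8.6; r = 7.6 − 8.6 = -1
N=5: Q̂ = -9 + 4.4·5 = 13; r = 18 − 13 = 5
N=7: Q̂ = -9 + 4.4·7 = 21.8; r = 17.8 − 21.8 = -4
N=10: Q̂ = -9 + 4.4·10 = 35; r = 36 − 35 = 1
Largest |r| is 5 at N = 5, residual 5.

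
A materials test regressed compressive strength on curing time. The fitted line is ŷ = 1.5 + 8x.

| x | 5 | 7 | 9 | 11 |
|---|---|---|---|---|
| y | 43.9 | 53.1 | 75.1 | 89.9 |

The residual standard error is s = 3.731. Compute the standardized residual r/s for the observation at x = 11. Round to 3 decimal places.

0.107

ŷ = 1.5 + 8·11 = 89.5
r = 89.9 − 89.5 = 0.4
r/s = 0.4 / 3.731 = 0.107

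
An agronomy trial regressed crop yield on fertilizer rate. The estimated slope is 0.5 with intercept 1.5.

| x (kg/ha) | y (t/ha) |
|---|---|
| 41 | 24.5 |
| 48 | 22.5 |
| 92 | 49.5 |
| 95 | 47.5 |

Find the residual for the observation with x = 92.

e = 2

ŷ = 1.5 + 0.5·92 = 47.5
e = 49.5 − 47.5 = 2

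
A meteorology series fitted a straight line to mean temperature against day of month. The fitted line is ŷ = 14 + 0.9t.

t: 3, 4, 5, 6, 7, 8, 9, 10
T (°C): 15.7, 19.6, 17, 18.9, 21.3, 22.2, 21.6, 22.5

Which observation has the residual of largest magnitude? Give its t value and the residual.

t=3: ŷ = 14 + 0.9·3 = 16.7; e = 15.7 − 16.7 = -1
t=4: ŷ = 14 + 0.9·4 = 17.6; e = 19.6 − 17.6 = 2
t=5: ŷ = 14 + 0.9·5 = 18.5; e = 17 − 18.5 = -1.5
t=6: ŷ = 14 + 0.9·6 = 19.4; e = 18.9 − 19.4 = -0.5
t=7: ŷ = 14 + 0.9·7 = 20.3; e = 21.3 − 20.3 = 1
t=8: ŷ = 14 + 0.9·8 = 21.2; e = 22.2 − 21.2 = 1
t=9: ŷ = 14 + 0.9·9 = 22.1; e = 21.6 − 22.1 = -0.5
t=10: ŷ = 14 + 0.9·10 = 23; e = 22.5 − 23 = -0.5
Largest |e| is 2 at t = 4, residual 2.

t = 4, e = 2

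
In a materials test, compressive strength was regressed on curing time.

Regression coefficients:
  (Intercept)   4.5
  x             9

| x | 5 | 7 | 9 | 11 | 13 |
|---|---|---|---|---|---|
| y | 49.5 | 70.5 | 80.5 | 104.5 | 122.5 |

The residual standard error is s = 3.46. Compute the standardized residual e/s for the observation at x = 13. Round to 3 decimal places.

ŷ = 4.5 + 9·13 = 121.5
e = 122.5 − 121.5 = 1
e/s = 1 / 3.46 = 0.289

0.289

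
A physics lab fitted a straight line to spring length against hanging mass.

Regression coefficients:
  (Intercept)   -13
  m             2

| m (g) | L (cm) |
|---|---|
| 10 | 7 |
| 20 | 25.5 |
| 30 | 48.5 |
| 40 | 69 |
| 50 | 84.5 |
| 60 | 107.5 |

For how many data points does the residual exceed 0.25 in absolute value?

m=10: ŷ = -13 + 2·10 = 7; r = 7 − 7 = 0
m=20: ŷ = -13 + 2·20 = 27; r = 25.5 − 27 = -1.5
m=30: ŷ = -13 + 2·30 = 47; r = 48.5 − 47 = 1.5
m=40: ŷ = -13 + 2·40 = 67; r = 69 − 67 = 2
m=50: ŷ = -13 + 2·50 = 87; r = 84.5 − 87 = -2.5
m=60: ŷ = -13 + 2·60 = 107; r = 107.5 − 107 = 0.5
|r| > 0.25: m=20 (|r|=1.5), m=30 (|r|=1.5), m=40 (|r|=2), m=50 (|r|=2.5), m=60 (|r|=0.5) → 5

5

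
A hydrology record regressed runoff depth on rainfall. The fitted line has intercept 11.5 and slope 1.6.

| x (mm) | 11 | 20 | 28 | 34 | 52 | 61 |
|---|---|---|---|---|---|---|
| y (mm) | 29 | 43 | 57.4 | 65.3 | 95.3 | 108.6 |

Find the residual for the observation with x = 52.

ŷ = 11.5 + 1.6·52 = 94.7
e = 95.3 − 94.7 = 0.6

e = 0.6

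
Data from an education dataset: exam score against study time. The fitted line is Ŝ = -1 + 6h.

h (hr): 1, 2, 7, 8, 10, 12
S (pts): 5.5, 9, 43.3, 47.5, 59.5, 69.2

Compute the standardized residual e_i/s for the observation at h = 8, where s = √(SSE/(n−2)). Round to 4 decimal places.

h=1: Ŝ = -1 + 6·1 = 5; e = 5.5 − 5 = 0.5
h=2: Ŝ = -1 + 6·2 = 11; e = 9 − 11 = -2
h=7: Ŝ = -1 + 6·7 = 41; e = 43.3 − 41 = 2.3
h=8: Ŝ = -1 + 6·8 = 47; e = 47.5 − 47 = 0.5
h=10: Ŝ = -1 + 6·10 = 59; e = 59.5 − 59 = 0.5
h=12: Ŝ = -1 + 6·12 = 71; e = 69.2 − 71 = -1.8
SSE = 0.25 + 4 + 5.29 + 0.25 + 0.25 + 3.24 = 13.28
s = √(13.28/4) = 1.82209
e/s = 0.5 / 1.82209 = 0.2744

0.2744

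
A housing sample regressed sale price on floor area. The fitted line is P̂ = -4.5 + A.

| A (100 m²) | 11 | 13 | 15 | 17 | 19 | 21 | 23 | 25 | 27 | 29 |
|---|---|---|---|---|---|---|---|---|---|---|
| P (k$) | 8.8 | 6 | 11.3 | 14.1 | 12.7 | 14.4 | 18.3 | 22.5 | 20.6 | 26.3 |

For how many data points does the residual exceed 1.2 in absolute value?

8

A=11: P̂ = -4.5 + 11 = 6.5; r = 8.8 − 6.5 = 2.3
A=13: P̂ = -4.5 + 13 = 8.5; r = 6 − 8.5 = -2.5
A=15: P̂ = -4.5 + 15 = 10.5; r = 11.3 − 10.5 = 0.8
A=17: P̂ = -4.5 + 17 = 12.5; r = 14.1 − 12.5 = 1.6
A=19: P̂ = -4.5 + 19 = 14.5; r = 12.7 − 14.5 = -1.8
A=21: P̂ = -4.5 + 21 = 16.5; r = 14.4 − 16.5 = -2.1
A=23: P̂ = -4.5 + 23 = 18.5; r = 18.3 − 18.5 = -0.2
A=25: P̂ = -4.5 + 25 = 20.5; r = 22.5 − 20.5 = 2
A=27: P̂ = -4.5 + 27 = 22.5; r = 20.6 − 22.5 = -1.9
A=29: P̂ = -4.5 + 29 = 24.5; r = 26.3 − 24.5 = 1.8
|r| > 1.2: A=11 (|r|=2.3), A=13 (|r|=2.5), A=17 (|r|=1.6), A=19 (|r|=1.8), A=21 (|r|=2.1), A=25 (|r|=2), A=27 (|r|=1.9), A=29 (|r|=1.8) → 8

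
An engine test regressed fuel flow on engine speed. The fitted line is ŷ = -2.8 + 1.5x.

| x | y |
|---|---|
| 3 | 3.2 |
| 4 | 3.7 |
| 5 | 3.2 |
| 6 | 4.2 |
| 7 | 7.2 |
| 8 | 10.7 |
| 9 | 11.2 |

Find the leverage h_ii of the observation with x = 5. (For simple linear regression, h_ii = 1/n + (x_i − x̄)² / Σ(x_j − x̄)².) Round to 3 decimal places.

x̄ = (3 + 4 + 5 + 6 + 7 + 8 + 9)/7 = 6
Σ(x − x̄)² = 9 + 4 + 1 + 0 + 1 + 4 + 9 = 28
h = 1/7 + (-1)²/28 = 0.142857 + 0.0357143 = 0.179

h = 0.179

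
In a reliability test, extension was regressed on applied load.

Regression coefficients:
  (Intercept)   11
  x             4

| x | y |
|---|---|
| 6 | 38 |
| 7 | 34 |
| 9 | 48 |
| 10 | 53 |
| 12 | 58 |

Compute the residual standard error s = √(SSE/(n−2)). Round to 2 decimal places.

x=6: ŷ = 11 + 4·6 = 35; e = 38 − 35 = 3
x=7: ŷ = 11 + 4·7 = 39; e = 34 − 39 = -5
x=9: ŷ = 11 + 4·9 = 47; e = 48 − 47 = 1
x=10: ŷ = 11 + 4·10 = 51; e = 53 − 51 = 2
x=12: ŷ = 11 + 4·12 = 59; e = 58 − 59 = -1
SSE = 9 + 25 + 1 + 4 + 1 = 40
s = √(40/3) = √13.3333 ≈ 3.65

s = 3.65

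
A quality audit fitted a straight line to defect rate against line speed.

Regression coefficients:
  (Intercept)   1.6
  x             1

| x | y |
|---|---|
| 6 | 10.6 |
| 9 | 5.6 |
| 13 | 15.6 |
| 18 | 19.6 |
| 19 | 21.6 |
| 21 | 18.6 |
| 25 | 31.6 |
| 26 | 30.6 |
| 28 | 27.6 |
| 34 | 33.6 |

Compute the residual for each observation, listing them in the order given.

3, -5, 1, 0, 1, -4, 5, 3, -2, -2

x=6: ŷ = 1.6 + 6 = 7.6; e = 10.6 − 7.6 = 3
x=9: ŷ = 1.6 + 9 = 10.6; e = 5.6 − 10.6 = -5
x=13: ŷ = 1.6 + 13 = 14.6; e = 15.6 − 14.6 = 1
x=18: ŷ = 1.6 + 18 = 19.6; e = 19.6 − 19.6 = 0
x=19: ŷ = 1.6 + 19 = 20.6; e = 21.6 − 20.6 = 1
x=21: ŷ = 1.6 + 21 = 22.6; e = 18.6 − 22.6 = -4
x=25: ŷ = 1.6 + 25 = 26.6; e = 31.6 − 26.6 = 5
x=26: ŷ = 1.6 + 26 = 27.6; e = 30.6 − 27.6 = 3
x=28: ŷ = 1.6 + 28 = 29.6; e = 27.6 − 29.6 = -2
x=34: ŷ = 1.6 + 34 = 35.6; e = 33.6 − 35.6 = -2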